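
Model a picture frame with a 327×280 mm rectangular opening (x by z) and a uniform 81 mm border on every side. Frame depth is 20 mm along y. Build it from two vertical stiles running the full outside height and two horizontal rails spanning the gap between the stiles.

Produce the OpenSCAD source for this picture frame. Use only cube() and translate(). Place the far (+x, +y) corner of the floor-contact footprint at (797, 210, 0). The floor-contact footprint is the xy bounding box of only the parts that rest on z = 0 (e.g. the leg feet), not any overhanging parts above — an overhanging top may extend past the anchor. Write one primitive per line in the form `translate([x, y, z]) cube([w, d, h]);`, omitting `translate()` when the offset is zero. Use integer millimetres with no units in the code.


translate([308, 190, 0]) cube([81, 20, 442]);
translate([716, 190, 0]) cube([81, 20, 442]);
translate([389, 190, 0]) cube([327, 20, 81]);
translate([389, 190, 361]) cube([327, 20, 81]);


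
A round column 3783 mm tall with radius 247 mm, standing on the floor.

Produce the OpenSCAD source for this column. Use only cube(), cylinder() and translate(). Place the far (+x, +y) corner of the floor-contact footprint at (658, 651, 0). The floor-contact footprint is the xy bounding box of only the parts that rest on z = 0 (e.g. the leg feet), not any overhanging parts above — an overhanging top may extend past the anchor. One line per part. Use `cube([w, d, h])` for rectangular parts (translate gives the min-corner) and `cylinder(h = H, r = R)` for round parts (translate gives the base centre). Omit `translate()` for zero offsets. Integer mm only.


translate([411, 404, 0]) cylinder(h = 3783, r = 247);


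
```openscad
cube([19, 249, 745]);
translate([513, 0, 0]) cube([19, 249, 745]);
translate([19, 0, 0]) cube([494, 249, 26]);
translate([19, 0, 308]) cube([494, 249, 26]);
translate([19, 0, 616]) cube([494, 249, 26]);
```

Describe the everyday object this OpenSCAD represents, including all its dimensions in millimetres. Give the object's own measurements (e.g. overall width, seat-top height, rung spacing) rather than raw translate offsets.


An open bookshelf. Two side panels, each 19 mm thick, 249 mm deep and 745 mm tall, stand 532 mm apart (outside-to-outside). Between them sit 3 shelves, each 26 mm thick and 249 mm deep, spanning the full gap between the sides. The bottom shelf rests on the floor (its underside at z = 0) and the clear gap between one shelf's top and the next shelf's underside is 282 mm.


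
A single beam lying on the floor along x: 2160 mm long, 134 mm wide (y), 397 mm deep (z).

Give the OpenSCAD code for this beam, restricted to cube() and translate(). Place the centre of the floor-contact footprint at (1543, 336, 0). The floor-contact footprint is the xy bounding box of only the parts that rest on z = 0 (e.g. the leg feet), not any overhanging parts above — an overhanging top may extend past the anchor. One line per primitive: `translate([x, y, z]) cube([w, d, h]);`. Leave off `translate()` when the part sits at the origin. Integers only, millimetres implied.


translate([463, 269, 0]) cube([2160, 134, 397]);


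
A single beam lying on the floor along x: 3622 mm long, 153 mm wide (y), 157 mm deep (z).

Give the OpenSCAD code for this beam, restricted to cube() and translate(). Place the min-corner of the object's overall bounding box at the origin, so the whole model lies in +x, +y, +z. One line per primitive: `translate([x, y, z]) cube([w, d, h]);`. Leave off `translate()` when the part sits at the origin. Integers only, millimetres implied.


cube([3622, 153, 157]);


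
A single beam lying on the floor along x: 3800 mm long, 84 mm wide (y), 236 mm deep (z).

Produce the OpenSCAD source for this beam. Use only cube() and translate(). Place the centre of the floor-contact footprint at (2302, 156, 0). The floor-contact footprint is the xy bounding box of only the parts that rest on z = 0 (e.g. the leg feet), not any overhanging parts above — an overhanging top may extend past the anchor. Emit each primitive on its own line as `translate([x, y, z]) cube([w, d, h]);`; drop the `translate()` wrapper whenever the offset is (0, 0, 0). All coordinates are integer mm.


translate([402, 114, 0]) cube([3800, 84, 236]);


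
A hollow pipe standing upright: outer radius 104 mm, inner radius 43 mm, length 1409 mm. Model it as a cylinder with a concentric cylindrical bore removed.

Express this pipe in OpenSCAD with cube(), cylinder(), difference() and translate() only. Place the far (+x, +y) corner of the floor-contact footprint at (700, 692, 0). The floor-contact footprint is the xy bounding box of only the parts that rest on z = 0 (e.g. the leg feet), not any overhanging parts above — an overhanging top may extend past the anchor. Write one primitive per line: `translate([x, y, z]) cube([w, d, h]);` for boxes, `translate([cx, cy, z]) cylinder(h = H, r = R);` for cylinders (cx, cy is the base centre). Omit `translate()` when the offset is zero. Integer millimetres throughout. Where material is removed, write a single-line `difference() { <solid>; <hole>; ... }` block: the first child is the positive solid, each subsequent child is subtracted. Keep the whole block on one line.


difference() { translate([596, 588, 0]) cylinder(h = 1409, r = 104); translate([596, 588, 0]) cylinder(h = 1409, r = 43); }


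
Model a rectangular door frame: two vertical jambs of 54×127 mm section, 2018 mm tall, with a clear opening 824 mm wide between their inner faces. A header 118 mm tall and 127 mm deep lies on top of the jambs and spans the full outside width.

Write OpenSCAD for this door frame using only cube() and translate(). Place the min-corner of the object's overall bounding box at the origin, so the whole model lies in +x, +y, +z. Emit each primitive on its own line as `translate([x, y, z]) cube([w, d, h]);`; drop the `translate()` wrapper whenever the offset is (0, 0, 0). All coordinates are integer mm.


cube([54, 127, 2018]);
translate([878, 0, 0]) cube([54, 127, 2018]);
translate([0, 0, 2018]) cube([932, 127, 118]);


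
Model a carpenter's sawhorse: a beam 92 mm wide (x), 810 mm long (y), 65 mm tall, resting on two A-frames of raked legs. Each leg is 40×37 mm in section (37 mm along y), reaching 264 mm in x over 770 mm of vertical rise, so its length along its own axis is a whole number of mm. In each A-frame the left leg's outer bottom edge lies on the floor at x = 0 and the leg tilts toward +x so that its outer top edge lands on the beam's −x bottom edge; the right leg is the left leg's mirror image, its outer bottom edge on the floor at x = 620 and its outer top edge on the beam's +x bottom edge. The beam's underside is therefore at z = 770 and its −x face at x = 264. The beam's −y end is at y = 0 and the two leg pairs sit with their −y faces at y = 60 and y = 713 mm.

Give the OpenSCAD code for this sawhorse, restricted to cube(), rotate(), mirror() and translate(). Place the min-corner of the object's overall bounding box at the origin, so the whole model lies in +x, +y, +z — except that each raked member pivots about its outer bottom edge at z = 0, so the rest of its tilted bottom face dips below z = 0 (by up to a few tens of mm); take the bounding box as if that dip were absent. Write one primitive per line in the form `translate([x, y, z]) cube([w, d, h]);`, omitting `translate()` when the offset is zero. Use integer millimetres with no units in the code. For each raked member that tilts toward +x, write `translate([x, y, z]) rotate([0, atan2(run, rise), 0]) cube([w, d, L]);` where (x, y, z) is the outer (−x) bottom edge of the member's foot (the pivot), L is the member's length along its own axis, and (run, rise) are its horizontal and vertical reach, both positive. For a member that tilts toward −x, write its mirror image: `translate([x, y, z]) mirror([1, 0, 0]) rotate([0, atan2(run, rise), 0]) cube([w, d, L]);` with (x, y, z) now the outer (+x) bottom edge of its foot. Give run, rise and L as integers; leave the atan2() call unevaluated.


translate([264, 0, 770]) cube([92, 810, 65]);
translate([0, 60, 0]) rotate([0, atan2(264, 770), 0]) cube([40, 37, 814]);
translate([620, 60, 0]) mirror([1, 0, 0]) rotate([0, atan2(264, 770), 0]) cube([40, 37, 814]);
translate([0, 713, 0]) rotate([0, atan2(264, 770), 0]) cube([40, 37, 814]);
translate([620, 713, 0]) mirror([1, 0, 0]) rotate([0, atan2(264, 770), 0]) cube([40, 37, 814]);


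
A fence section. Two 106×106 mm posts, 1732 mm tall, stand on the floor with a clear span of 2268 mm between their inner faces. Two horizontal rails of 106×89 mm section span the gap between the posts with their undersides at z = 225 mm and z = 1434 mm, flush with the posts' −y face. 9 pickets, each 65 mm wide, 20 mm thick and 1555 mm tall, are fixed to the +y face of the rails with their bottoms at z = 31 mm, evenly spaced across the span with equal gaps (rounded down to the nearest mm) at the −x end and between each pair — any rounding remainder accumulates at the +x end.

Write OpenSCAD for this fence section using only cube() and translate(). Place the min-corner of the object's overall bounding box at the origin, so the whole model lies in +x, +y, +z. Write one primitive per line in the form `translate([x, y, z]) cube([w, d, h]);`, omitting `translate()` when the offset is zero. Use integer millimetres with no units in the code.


cube([106, 106, 1732]);
translate([2374, 0, 0]) cube([106, 106, 1732]);
translate([106, 0, 225]) cube([2268, 106, 89]);
translate([106, 0, 1434]) cube([2268, 106, 89]);
translate([274, 106, 31]) cube([65, 20, 1555]);
translate([507, 106, 31]) cube([65, 20, 1555]);
translate([740, 106, 31]) cube([65, 20, 1555]);
translate([973, 106, 31]) cube([65, 20, 1555]);
translate([1206, 106, 31]) cube([65, 20, 1555]);
translate([1439, 106, 31]) cube([65, 20, 1555]);
translate([1672, 106, 31]) cube([65, 20, 1555]);
translate([1905, 106, 31]) cube([65, 20, 1555]);
translate([2138, 106, 31]) cube([65, 20, 1555]);


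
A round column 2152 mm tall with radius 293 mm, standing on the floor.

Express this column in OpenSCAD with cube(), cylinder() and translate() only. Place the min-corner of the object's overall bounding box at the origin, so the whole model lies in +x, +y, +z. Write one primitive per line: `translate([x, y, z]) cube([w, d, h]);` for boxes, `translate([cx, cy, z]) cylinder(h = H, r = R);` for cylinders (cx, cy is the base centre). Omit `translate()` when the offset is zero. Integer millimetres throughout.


translate([293, 293, 0]) cylinder(h = 2152, r = 293);


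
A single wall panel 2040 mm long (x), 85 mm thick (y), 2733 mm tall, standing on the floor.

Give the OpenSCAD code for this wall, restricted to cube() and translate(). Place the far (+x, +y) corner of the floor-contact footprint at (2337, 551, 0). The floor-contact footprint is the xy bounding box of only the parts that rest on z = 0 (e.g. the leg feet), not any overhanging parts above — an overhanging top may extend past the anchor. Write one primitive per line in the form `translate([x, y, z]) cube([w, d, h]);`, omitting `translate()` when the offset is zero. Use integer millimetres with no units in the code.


translate([297, 466, 0]) cube([2040, 85, 2733]);


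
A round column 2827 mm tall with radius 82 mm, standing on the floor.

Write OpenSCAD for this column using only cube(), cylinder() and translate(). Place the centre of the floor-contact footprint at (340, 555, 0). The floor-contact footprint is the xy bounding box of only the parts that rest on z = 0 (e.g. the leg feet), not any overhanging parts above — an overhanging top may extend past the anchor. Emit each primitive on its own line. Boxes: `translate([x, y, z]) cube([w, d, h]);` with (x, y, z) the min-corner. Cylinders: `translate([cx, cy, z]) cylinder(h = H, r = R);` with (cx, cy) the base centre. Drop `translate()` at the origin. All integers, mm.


translate([340, 555, 0]) cylinder(h = 2827, r = 82);


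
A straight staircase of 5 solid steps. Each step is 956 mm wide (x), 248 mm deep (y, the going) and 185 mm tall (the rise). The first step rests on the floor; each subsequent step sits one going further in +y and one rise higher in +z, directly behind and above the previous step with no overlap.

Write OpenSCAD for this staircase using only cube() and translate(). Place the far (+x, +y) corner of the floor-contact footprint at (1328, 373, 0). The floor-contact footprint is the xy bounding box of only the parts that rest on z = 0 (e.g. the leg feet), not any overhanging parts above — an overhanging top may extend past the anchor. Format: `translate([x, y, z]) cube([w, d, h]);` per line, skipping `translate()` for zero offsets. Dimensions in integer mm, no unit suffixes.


translate([372, 125, 0]) cube([956, 248, 185]);
translate([372, 373, 185]) cube([956, 248, 185]);
translate([372, 621, 370]) cube([956, 248, 185]);
translate([372, 869, 555]) cube([956, 248, 185]);
translate([372, 1117, 740]) cube([956, 248, 185]);


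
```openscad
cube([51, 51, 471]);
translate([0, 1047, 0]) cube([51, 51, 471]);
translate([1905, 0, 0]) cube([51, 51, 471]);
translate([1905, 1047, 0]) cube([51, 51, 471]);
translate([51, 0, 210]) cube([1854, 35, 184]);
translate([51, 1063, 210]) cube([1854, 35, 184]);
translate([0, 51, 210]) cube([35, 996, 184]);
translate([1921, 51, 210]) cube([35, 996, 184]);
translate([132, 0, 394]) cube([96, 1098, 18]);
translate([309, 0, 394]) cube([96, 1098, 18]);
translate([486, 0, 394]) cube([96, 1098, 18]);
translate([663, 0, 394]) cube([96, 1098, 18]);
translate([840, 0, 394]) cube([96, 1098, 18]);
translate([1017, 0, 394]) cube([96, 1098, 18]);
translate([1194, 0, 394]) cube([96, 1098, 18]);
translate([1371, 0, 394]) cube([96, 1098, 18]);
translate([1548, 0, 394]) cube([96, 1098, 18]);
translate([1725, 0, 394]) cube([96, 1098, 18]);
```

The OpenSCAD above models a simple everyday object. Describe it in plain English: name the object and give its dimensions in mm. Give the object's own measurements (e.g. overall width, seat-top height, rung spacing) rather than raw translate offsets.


A bed frame 1956 mm long (x) by 1098 mm wide (y). Four 51×51 mm corner posts, 471 mm tall, at the corners of the footprint. Four rails of 35 mm thickness and 184 mm height run between adjacent posts with their undersides at z = 210 mm, their outer faces flush with the outside of the frame (the two x-running rails run between the posts' inner faces; the two y-running rails run between the posts' inner faces). 10 slats, each 96 mm wide (x) and 18 mm thick, lie across the top of the two x-running rails, running the full 1098 mm width of the frame in y; along x they sit between the end posts with a 81 mm gap after the −x posts and between neighbouring slats, leaving 84 mm before the +x posts.


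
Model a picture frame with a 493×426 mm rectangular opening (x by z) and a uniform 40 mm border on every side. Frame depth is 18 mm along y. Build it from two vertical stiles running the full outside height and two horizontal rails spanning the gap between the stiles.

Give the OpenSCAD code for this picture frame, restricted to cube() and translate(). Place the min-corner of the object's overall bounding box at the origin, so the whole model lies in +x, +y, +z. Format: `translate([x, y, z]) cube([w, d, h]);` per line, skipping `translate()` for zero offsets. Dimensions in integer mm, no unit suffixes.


cube([40, 18, 506]);
translate([533, 0, 0]) cube([40, 18, 506]);
translate([40, 0, 0]) cube([493, 18, 40]);
translate([40, 0, 466]) cube([493, 18, 40]);


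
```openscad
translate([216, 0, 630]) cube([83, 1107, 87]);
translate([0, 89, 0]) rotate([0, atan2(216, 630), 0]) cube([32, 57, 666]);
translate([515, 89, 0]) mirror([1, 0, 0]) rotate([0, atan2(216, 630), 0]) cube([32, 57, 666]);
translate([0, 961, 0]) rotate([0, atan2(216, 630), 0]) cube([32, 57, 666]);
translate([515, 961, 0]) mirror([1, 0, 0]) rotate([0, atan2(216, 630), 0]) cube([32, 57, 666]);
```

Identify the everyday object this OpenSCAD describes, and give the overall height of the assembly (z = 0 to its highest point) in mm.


A sawhorse. The overall height is 717 mm.

A beam across two mirrored pairs of raked legs — a sawhorse. The beam's underside is at z = 630 (matching the legs' vertical rise in atan2(216, 630)) and the beam is 87 mm tall, so its top is at 630 + 87 = 717 mm. The raked legs top out at the beam's underside, so that is the highest point.


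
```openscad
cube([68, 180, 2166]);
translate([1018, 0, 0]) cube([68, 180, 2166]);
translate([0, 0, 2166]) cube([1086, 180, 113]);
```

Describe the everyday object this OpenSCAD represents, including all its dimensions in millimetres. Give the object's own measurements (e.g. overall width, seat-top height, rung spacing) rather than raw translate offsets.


A door frame. The clear opening is 950 mm wide and 2166 mm high. Two 68 mm wide jambs, 180 mm deep, stand either side of the opening from the floor to the top of the opening. A 113 mm thick head sits across the top of both jambs, spanning the full outside width of the frame.


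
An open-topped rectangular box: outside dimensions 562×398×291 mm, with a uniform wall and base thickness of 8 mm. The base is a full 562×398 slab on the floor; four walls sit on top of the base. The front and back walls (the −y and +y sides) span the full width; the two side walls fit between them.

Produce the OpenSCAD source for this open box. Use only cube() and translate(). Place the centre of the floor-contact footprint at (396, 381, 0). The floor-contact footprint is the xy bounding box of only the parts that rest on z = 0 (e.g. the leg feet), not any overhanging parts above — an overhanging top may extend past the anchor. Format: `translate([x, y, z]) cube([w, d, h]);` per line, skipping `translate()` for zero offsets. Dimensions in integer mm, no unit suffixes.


translate([115, 182, 0]) cube([562, 398, 8]);
translate([115, 182, 8]) cube([562, 8, 283]);
translate([115, 572, 8]) cube([562, 8, 283]);
translate([115, 190, 8]) cube([8, 382, 283]);
translate([669, 190, 8]) cube([8, 382, 283]);


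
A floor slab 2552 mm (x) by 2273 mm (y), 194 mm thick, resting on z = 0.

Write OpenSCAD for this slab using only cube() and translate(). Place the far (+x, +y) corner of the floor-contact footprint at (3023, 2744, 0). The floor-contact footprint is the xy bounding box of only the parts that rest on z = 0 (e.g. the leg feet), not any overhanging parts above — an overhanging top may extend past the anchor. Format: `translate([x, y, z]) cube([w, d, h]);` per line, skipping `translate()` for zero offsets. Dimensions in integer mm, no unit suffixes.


translate([471, 471, 0]) cube([2552, 2273, 194]);


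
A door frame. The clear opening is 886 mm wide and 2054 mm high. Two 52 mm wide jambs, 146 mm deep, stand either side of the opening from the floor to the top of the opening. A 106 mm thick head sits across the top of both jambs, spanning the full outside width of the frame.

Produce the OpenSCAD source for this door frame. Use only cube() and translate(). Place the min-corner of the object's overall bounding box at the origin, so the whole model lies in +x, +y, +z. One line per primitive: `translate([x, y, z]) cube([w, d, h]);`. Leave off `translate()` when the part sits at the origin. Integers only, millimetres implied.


cube([52, 146, 2054]);
translate([938, 0, 0]) cube([52, 146, 2054]);
translate([0, 0, 2054]) cube([990, 146, 106]);


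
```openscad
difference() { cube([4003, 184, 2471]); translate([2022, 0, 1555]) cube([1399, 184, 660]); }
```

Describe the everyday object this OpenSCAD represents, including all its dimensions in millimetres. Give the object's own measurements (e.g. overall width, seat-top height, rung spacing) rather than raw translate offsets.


A wall 4003 mm long (x), 184 mm thick (y), 2471 mm tall, with a rectangular window opening cut through it. The opening is 1399 mm wide and 660 mm tall; its sill is at z = 1555 mm and its near (−x) edge is 2022 mm from the wall's −x end. The opening passes through the full wall thickness.


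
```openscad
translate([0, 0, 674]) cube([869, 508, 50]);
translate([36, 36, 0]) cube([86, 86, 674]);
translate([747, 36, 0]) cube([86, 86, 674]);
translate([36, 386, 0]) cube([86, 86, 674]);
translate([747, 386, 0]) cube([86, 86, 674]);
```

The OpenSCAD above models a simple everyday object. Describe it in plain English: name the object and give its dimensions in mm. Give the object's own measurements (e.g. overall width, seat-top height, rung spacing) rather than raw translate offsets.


A rectangular dining table. The top is 869×508×50 mm with its upper surface at z = 724 mm. It stands on four 86×86 mm square legs, each inset 36 mm from the nearest pair of top edges, running from the floor to the underside of the top.


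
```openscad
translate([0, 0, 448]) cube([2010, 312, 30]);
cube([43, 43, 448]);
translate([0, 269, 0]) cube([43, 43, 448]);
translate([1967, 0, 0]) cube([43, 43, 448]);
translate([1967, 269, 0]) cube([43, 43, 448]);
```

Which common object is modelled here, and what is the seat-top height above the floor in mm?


A bench. The seat-top height is 478 mm.

A long slab on four corner posts — a bench. The slab sits at z = 448 with thickness 30, so the top is 448 + 30 = 478 mm.


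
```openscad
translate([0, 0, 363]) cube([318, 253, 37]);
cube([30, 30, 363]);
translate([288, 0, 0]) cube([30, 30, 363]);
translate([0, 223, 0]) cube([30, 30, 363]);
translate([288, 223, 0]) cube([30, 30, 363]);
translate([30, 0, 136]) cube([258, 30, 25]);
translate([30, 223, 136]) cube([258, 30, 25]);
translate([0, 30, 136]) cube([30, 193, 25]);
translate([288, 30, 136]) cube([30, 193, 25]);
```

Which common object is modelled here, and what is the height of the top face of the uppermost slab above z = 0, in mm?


A stool. The seat height is 400 mm.

A 318×253×37 slab at z = 363 on four corner posts — a stool. The seat top is 363 + 37 = 400 mm.


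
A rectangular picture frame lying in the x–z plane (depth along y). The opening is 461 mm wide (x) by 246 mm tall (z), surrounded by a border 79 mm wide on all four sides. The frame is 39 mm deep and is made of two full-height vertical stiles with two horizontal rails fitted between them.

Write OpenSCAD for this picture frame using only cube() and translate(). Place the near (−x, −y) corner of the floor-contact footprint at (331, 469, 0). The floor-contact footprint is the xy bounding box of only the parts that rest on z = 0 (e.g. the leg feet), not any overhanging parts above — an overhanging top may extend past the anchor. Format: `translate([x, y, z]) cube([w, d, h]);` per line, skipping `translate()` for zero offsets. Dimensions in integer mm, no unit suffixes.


translate([331, 469, 0]) cube([79, 39, 404]);
translate([871, 469, 0]) cube([79, 39, 404]);
translate([410, 469, 0]) cube([461, 39, 79]);
translate([410, 469, 325]) cube([461, 39, 79]);


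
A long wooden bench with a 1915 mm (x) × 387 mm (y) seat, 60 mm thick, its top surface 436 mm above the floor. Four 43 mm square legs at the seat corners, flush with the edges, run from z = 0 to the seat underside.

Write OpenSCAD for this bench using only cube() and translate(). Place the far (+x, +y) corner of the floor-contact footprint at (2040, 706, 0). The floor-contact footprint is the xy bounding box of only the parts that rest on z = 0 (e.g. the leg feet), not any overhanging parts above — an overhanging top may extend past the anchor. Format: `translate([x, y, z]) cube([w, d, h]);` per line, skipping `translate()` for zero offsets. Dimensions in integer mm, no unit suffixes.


translate([125, 319, 376]) cube([1915, 387, 60]);
translate([125, 319, 0]) cube([43, 43, 376]);
translate([125, 663, 0]) cube([43, 43, 376]);
translate([1997, 319, 0]) cube([43, 43, 376]);
translate([1997, 663, 0]) cube([43, 43, 376]);


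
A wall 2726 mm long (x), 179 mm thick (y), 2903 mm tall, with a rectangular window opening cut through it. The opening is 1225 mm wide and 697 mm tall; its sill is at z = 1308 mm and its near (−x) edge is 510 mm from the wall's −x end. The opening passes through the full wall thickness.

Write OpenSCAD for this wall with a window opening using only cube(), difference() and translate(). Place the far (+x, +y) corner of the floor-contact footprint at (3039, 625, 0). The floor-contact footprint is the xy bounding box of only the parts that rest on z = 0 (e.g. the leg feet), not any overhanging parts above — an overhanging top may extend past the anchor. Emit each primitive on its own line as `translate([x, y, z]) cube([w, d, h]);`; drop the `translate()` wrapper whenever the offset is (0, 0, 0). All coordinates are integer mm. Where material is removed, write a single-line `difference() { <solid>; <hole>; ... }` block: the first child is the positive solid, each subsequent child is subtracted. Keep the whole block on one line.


difference() { translate([313, 446, 0]) cube([2726, 179, 2903]); translate([823, 446, 1308]) cube([1225, 179, 697]); }


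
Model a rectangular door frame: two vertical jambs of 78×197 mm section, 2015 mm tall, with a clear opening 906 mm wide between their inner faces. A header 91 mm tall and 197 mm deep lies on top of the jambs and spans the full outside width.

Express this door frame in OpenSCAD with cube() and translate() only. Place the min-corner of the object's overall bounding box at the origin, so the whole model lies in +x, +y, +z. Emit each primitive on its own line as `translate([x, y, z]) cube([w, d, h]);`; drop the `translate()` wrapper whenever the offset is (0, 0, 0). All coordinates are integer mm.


cube([78, 197, 2015]);
translate([984, 0, 0]) cube([78, 197, 2015]);
translate([0, 0, 2015]) cube([1062, 197, 91]);


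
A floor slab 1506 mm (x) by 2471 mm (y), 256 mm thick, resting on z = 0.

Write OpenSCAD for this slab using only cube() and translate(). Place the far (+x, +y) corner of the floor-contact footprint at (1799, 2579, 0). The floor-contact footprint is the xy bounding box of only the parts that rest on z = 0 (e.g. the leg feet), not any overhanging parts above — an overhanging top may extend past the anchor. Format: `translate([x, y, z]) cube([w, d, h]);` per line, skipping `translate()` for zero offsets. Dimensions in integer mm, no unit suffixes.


translate([293, 108, 0]) cube([1506, 2471, 256]);


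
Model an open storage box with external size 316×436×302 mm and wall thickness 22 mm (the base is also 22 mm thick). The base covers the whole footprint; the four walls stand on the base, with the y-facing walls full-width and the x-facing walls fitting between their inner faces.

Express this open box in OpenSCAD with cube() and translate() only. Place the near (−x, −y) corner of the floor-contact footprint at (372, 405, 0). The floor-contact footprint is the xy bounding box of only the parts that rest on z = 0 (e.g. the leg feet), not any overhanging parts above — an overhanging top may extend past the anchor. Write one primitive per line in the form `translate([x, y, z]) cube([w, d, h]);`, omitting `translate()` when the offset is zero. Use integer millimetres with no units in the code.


translate([372, 405, 0]) cube([316, 436, 22]);
translate([372, 405, 22]) cube([316, 22, 280]);
translate([372, 819, 22]) cube([316, 22, 280]);
translate([372, 427, 22]) cube([22, 392, 280]);
translate([666, 427, 22]) cube([22, 392, 280]);


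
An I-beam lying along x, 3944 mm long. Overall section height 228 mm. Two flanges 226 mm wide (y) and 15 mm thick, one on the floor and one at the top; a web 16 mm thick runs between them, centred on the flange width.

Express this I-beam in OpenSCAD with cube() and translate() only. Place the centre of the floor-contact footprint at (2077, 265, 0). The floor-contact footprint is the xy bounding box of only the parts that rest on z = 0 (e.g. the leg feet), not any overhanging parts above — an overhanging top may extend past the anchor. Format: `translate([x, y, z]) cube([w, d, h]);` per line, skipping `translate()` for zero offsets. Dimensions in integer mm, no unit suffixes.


translate([105, 152, 0]) cube([3944, 226, 15]);
translate([105, 257, 15]) cube([3944, 16, 198]);
translate([105, 152, 213]) cube([3944, 226, 15]);


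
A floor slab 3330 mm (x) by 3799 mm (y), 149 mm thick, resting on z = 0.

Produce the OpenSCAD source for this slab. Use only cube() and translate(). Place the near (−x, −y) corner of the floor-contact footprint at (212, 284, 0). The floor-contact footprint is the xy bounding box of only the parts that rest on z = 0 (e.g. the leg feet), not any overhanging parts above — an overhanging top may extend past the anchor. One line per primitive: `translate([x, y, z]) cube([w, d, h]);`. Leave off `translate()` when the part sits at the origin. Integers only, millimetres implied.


translate([212, 284, 0]) cube([3330, 3799, 149]);


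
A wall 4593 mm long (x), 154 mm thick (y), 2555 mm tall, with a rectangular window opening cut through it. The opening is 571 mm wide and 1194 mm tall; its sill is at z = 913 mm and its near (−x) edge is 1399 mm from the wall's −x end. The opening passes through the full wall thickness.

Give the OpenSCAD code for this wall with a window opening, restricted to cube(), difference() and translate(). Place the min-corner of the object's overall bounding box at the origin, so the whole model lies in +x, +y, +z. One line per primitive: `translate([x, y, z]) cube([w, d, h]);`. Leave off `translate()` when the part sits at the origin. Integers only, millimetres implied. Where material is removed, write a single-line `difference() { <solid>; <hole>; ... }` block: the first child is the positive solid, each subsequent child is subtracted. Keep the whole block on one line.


difference() { cube([4593, 154, 2555]); translate([1399, 0, 913]) cube([571, 154, 1194]); }


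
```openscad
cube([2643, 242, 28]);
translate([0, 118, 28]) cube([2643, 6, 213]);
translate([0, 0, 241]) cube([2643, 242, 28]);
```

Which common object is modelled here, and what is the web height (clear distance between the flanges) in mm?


An I-beam. The web height is 213 mm.

Two wide flanges with a thin centred web — an I-beam. Overall 269 mm minus two 28 mm flanges gives a web of 269 − 2·28 = 213 mm.


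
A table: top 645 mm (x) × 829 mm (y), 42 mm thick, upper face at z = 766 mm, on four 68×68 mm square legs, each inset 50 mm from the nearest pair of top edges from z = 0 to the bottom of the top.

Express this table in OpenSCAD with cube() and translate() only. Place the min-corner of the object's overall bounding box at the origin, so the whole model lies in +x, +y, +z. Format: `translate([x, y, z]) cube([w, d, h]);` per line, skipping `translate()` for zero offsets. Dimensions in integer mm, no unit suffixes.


translate([0, 0, 724]) cube([645, 829, 42]);
translate([50, 50, 0]) cube([68, 68, 724]);
translate([527, 50, 0]) cube([68, 68, 724]);
translate([50, 711, 0]) cube([68, 68, 724]);
translate([527, 711, 0]) cube([68, 68, 724]);


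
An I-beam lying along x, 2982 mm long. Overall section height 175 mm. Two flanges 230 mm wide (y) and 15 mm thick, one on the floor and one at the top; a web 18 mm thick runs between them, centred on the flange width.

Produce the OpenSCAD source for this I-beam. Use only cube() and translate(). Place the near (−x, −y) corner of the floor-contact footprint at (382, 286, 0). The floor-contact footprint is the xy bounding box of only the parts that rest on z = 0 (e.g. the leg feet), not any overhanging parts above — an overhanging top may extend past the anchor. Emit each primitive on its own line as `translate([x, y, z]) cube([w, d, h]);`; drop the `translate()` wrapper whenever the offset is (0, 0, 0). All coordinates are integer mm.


translate([382, 286, 0]) cube([2982, 230, 15]);
translate([382, 392, 15]) cube([2982, 18, 145]);
translate([382, 286, 160]) cube([2982, 230, 15]);


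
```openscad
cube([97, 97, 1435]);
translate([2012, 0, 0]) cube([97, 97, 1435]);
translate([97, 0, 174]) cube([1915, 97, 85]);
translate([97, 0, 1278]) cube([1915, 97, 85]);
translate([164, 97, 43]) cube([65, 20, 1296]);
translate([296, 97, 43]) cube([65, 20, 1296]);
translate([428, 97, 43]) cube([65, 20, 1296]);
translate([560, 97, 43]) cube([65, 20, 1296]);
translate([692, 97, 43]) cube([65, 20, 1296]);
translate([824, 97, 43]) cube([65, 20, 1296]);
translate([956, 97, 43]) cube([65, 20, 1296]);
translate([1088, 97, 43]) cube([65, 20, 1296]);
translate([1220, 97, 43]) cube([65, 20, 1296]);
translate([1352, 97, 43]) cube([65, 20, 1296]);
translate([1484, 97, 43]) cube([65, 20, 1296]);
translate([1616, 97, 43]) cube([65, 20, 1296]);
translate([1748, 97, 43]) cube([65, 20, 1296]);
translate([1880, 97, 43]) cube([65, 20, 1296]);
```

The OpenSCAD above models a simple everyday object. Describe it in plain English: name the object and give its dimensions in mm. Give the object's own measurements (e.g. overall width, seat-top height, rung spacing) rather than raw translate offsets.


A fence section. Two 97×97 mm posts, 1435 mm tall, stand on the floor with a clear span of 1915 mm between their inner faces. Two horizontal rails of 97×85 mm section span the gap between the posts with their undersides at z = 174 mm and z = 1278 mm, flush with the posts' −y face. 14 pickets, each 65 mm wide, 20 mm thick and 1296 mm tall, are fixed to the +y face of the rails with their bottoms at z = 43 mm, spaced across the span with a 67 mm gap after the −x post and between neighbouring pickets and before the +x post.


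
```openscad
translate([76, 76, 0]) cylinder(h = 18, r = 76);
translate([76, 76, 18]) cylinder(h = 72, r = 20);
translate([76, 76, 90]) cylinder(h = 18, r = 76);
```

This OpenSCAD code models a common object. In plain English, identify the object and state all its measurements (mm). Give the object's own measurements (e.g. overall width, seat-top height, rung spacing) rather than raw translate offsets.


A spool: two coaxial disc flanges of radius 76 mm and thickness 18 mm, joined by a core cylinder of radius 20 mm and height 72 mm. The lower flange rests on z = 0 and the three cylinders share a vertical axis.


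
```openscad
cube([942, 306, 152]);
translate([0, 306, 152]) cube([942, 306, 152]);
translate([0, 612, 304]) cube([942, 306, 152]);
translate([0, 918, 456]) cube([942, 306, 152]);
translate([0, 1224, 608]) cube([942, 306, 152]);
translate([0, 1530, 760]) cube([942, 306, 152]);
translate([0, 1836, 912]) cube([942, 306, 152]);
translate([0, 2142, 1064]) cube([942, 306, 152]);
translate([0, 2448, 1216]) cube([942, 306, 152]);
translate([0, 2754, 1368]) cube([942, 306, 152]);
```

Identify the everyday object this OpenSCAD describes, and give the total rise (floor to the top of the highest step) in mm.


A staircase. The total rise is 1520 mm.

10 identical blocks, each offset up and back from the previous — a staircase. Each step is 152 mm tall and there are 10 of them, so the total rise is 10 × 152 = 1520 mm.


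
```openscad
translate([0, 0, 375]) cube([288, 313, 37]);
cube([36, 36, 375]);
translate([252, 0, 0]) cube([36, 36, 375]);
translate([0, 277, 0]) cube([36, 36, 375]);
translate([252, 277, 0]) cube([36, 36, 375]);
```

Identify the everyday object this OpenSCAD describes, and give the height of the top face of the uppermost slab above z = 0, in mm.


A stool. The seat height is 412 mm.

A 288×313×37 slab at z = 375 on four corner posts — a stool. The seat top is 375 + 37 = 412 mm.


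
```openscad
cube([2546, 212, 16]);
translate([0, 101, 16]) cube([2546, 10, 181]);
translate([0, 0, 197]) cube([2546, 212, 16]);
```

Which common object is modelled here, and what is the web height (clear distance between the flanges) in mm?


An I-beam. The web height is 181 mm.

Two wide flanges with a thin centred web — an I-beam. Overall 213 mm minus two 16 mm flanges gives a web of 213 − 2·16 = 181 mm.


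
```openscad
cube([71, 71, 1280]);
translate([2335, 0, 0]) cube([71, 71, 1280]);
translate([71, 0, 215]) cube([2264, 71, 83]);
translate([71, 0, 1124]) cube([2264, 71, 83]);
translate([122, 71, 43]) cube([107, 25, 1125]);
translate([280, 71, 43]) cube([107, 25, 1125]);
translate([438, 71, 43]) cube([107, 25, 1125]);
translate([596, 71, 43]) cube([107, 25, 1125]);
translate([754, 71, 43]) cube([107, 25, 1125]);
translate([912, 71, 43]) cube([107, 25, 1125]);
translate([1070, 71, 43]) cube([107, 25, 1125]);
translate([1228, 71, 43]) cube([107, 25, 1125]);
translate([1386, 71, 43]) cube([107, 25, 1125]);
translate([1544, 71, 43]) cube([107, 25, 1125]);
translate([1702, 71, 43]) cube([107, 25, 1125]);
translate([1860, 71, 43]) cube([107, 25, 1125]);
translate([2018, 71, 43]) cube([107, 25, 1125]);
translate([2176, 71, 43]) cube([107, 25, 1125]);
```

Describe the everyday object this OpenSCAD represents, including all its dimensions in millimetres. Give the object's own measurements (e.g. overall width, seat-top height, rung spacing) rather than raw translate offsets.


A fence section. Two 71×71 mm posts, 1280 mm tall, stand on the floor with a clear span of 2264 mm between their inner faces. Two horizontal rails of 71×83 mm section span the gap between the posts with their undersides at z = 215 mm and z = 1124 mm, flush with the posts' −y face. 14 pickets, each 107 mm wide, 25 mm thick and 1125 mm tall, are fixed to the +y face of the rails with their bottoms at z = 43 mm, spaced across the span with a 51 mm gap after the −x post and between neighbouring pickets, with 52 mm left before the +x post.


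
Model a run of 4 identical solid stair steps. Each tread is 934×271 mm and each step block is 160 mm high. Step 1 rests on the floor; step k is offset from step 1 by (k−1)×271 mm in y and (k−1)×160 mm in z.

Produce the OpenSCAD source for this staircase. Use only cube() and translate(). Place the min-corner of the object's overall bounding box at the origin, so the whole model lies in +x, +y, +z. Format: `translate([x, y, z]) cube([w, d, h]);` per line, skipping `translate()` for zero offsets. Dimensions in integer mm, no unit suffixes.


cube([934, 271, 160]);
translate([0, 271, 160]) cube([934, 271, 160]);
translate([0, 542, 320]) cube([934, 271, 160]);
translate([0, 813, 480]) cube([934, 271, 160]);


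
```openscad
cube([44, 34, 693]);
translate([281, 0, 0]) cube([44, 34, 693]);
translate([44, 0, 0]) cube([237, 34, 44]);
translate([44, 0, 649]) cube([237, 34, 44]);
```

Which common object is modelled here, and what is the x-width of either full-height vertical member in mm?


A picture frame. The border width is 44 mm.

Four thin pieces enclosing a rectangular opening — a picture frame. The two full-height stiles are 693 mm tall; the top rail sits at z = 649 and is 44 mm tall, so the border above the opening is 693 − 649 = 44 mm, matching the stile x-width.


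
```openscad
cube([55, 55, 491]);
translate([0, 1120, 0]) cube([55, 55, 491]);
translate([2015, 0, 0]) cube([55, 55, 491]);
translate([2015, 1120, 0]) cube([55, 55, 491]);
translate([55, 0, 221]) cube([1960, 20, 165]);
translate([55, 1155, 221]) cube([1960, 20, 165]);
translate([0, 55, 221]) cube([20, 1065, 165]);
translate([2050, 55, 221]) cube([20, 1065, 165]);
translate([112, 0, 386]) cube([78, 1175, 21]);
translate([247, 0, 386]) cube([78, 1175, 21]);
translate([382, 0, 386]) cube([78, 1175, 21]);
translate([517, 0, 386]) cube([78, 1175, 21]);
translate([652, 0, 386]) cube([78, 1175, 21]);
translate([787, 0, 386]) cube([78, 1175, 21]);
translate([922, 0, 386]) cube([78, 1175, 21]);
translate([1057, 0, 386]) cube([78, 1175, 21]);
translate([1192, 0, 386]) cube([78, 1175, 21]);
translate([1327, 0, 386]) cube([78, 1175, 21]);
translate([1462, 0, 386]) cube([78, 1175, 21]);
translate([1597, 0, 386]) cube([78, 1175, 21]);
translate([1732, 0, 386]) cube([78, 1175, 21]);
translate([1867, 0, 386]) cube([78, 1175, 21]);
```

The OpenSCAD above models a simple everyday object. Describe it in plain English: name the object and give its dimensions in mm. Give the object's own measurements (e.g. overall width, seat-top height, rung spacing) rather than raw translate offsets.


A bed frame 2070 mm long (x) by 1175 mm wide (y). Four 55×55 mm corner posts, 491 mm tall, at the corners of the footprint. Four rails of 20 mm thickness and 165 mm height run between adjacent posts with their undersides at z = 221 mm, their outer faces flush with the outside of the frame (the two x-running rails run between the posts' inner faces; the two y-running rails run between the posts' inner faces). 14 slats, each 78 mm wide (x) and 21 mm thick, lie across the top of the two x-running rails, running the full 1175 mm width of the frame in y; along x they sit between the end posts with a 57 mm gap after the −x posts and between neighbouring slats, leaving 70 mm before the +x posts.
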